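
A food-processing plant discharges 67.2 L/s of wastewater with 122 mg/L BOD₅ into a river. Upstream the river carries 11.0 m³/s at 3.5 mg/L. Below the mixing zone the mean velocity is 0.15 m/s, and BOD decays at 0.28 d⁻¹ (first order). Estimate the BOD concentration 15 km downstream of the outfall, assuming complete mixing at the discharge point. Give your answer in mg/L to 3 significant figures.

67.2 L/s = 0.0672 m³/s.
After complete mixing, C₀ = (0.0672·122 + 11·3.5) / 11.07 = 4.22 mg/L.
Travel time t = 1.5e+04 m / 0.15 m/s = 1e+05 s = 1.157 d.
C = 4.22·exp(−0.28·1.157) = 4.22·0.7232 = 3.052 mg/L.

3.05 mg/L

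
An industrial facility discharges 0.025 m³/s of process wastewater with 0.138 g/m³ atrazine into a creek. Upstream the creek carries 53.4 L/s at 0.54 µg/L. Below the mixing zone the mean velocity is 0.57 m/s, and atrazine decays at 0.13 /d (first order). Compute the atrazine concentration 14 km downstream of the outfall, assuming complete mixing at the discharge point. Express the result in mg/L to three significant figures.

53.4 L/s = 0.0534 m³/s.
0.54 µg/L = 0.00054 mg/L.
After complete mixing, C₀ = (0.025·0.138 + 0.0534·0.00054) / 0.0784 = 0.04437 mg/L.
Travel time t = 1.4e+04 m / 0.57 m/s = 2.456e+04 s = 0.2843 d.
C = 0.04437·exp(−0.13·0.2843) = 0.04437·0.9637 = 0.04276 mg/L.

0.0428 mg/L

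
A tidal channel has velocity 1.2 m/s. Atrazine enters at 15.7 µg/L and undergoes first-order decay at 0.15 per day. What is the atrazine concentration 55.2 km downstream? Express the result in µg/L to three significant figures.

14.5 µg/L

Travel time t = 55.2 km / 1.2 m/s = 5.52e+04/1.2 = 4.6e+04 s = 0.5324 d.
First-order decay: C = 15.7·exp(−0.15·0.5324) = 15.7·0.9232 = 14.49 µg/L.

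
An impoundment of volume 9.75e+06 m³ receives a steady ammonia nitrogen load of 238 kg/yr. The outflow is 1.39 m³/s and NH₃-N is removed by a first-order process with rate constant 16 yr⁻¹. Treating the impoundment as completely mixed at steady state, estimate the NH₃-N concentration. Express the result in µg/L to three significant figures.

Outflow Q = 1.39 m³/s × 3.156e+07 s/yr = 4.387e+07 m³/yr.
Steady-state CSTR mass balance: W = Q·C + k·V·C, so C = W/(Q + kV).
Q + kV = 4.387e+07 + 16·9.75e+06 = 1.999e+08 m³/yr.
C = 238/1.999e+08 = 1.191e-06 kg/m³ = 0.001191 mg/L = 1.191 µg/L.

1.19 µg/L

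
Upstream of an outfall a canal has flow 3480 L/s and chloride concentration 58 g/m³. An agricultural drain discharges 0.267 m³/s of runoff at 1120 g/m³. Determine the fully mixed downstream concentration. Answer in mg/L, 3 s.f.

134 mg/L

3480 L/s = 3.48 m³/s.
By mass balance at complete mixing, C = (0.267·1120 + 3.48·58) / (0.267 + 3.48) = 500.9/3.747 = 133.7 mg/L.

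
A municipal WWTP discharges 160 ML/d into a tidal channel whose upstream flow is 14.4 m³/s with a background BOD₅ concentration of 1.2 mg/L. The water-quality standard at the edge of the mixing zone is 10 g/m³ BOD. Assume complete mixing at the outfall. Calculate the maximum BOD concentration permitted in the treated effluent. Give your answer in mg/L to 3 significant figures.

78.4 mg/L

160 ML/d = 1.852 m³/s.
Mass balance: 10·16.25 = 1.852·Cₑ + 14.4·1.2.
Cₑ = (162.5 − 17.28) / 1.852 = 78.43 mg/L.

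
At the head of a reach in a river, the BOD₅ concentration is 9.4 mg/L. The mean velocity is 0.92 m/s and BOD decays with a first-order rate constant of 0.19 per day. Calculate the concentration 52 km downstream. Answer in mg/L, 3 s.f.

8.30 mg/L

Travel time t = 52 km / 0.92 m/s = 5.2e+04/0.92 = 5.652e+04 s = 0.6542 d.
First-order decay: C = 9.4·exp(−0.19·0.6542) = 9.4·0.8831 = 8.301 mg/L.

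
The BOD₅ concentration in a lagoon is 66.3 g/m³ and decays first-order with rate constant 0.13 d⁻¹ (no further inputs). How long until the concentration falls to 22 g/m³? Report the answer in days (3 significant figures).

t = ln(C₀/C)/k = ln(66.3/22)/0.13 = 1.103/0.13 = 8.486 d.

8.49 d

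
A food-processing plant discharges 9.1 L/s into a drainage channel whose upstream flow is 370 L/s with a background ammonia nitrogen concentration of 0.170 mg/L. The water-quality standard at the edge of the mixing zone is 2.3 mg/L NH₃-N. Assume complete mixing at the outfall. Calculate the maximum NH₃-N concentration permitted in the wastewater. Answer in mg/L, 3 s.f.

9.1 L/s = 0.0091 m³/s.
370 L/s = 0.37 m³/s.
Mass balance: 2.3·0.3791 = 0.0091·Cₑ + 0.37·0.17.
Cₑ = (0.8719 − 0.0629) / 0.0091 = 88.9 mg/L.

88.9 mg/L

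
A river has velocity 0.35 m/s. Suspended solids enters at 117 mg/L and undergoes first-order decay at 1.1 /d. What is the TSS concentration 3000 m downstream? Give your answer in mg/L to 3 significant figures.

Travel time t = 3000 m / 0.35 m/s = 3000/0.35 = 8571 s = 0.09921 d.
First-order decay: C = 117·exp(−1.1·0.09921) = 117·0.8966 = 104.9 mg/L.

105 mg/L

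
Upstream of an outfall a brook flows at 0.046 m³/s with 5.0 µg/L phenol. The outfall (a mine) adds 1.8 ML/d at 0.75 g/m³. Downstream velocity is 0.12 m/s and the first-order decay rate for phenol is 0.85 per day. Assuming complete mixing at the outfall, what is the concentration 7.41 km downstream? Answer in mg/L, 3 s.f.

1.8 ML/d = 0.02083 m³/s.
5.0 µg/L = 0.005 mg/L.
After complete mixing, C₀ = (0.02083·0.75 + 0.046·0.005) / 0.06683 = 0.2372 mg/L.
Travel time t = 7410 m / 0.12 m/s = 6.175e+04 s = 0.7147 d.
C = 0.2372·exp(−0.85·0.7147) = 0.2372·0.5447 = 0.1292 mg/L.

0.129 mg/L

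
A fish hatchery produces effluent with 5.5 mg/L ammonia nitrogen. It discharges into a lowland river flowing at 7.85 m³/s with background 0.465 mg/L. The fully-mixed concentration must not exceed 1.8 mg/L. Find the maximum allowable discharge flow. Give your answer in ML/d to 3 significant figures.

Mass balance at complete mixing: C_std·(Q_w + Q_r) = Q_w·C_e + Q_r·C_b.
Rearranging, Q_w = Q_r·(C_std − C_b)/(C_e − C_std) = 7.85·(1.8 − 0.465) / (5.5 − 1.8) = 2.832 m³/s.
= 244.7 ML/d.

245 ML/d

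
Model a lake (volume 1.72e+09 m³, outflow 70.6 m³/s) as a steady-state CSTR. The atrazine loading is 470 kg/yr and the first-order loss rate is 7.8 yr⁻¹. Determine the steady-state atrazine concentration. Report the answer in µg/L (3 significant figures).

0.0300 µg/L

Outflow Q = 70.6 m³/s × 3.156e+07 s/yr = 2.228e+09 m³/yr.
Steady-state CSTR mass balance: W = Q·C + k·V·C, so C = W/(Q + kV).
Q + kV = 2.228e+09 + 7.8·1.72e+09 = 1.564e+10 m³/yr.
C = 470/1.564e+10 = 3.004e-08 kg/m³ = 3.004e-05 mg/L = 0.03004 µg/L.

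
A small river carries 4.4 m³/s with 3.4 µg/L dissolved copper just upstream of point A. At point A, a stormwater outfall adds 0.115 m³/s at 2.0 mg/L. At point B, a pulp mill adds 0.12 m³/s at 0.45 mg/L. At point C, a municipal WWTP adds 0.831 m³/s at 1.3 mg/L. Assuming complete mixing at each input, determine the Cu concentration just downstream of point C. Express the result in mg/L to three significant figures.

3.4 µg/L = 0.0034 mg/L.
After input A: C = (4.4·0.0034 + 0.115·2) / 4.515 = 0.05425 mg/L.
After input B: C = (4.515·0.05425 + 0.12·0.45) / 4.635 = 0.0645 mg/L.
After input C: C = (4.635·0.0645 + 0.831·1.3) / 5.466 = 0.2523 mg/L.

0.252 mg/L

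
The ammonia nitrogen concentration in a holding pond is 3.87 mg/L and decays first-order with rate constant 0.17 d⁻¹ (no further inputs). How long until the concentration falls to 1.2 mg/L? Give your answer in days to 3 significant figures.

6.89 d

t = ln(C₀/C)/k = ln(3.87/1.2)/0.17 = 1.171/0.17 = 6.888 d.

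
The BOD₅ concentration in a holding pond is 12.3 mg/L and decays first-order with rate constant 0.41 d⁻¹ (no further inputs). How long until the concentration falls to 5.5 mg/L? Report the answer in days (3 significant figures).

t = ln(C₀/C)/k = ln(12.3/5.5)/0.41 = 0.8049/0.41 = 1.963 d.

1.96 d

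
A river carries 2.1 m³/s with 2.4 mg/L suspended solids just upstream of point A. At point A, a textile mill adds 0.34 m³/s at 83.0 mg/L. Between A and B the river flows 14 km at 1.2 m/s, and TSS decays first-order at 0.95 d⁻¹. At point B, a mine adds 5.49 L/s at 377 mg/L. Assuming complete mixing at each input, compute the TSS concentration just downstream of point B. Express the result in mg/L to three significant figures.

12.8 mg/L

After input A: C = (2.1·2.4 + 0.34·83) / 2.44 = 13.63 mg/L.
Over the 14 km reach to input B (t = 1.167e+04 s = 0.135 d), decay gives C = 13.63·exp(−0.95·0.135) = 11.99 mg/L.
5.49 L/s = 0.00549 m³/s.
After input B: C = (2.44·11.99 + 0.00549·377) / 2.445 = 12.81 mg/L.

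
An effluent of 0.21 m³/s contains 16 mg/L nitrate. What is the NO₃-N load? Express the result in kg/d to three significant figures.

290 kg/d

Mass flux = Q·C = 0.21 m³/s × 16 g/m³ = 3.36 g/s.
= 3.36 g/s × 86.4 = 290.3 kg/d.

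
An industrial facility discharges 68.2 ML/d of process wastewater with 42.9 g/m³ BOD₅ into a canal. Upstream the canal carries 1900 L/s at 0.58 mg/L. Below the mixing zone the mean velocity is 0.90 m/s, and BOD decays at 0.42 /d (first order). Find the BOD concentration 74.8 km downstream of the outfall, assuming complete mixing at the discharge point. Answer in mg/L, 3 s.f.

8.68 mg/L

68.2 ML/d = 0.7894 m³/s.
1900 L/s = 1.9 m³/s.
After complete mixing, C₀ = (0.7894·42.9 + 1.9·0.58) / 2.689 = 13 mg/L.
Travel time t = 7.48e+04 m / 0.90 m/s = 8.311e+04 s = 0.9619 d.
C = 13·exp(−0.42·0.9619) = 13·0.6676 = 8.68 mg/L.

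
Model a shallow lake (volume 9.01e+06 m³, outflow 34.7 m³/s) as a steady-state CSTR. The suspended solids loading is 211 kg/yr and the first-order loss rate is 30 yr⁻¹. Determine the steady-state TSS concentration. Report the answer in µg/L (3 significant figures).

0.155 µg/L

Outflow Q = 34.7 m³/s × 3.156e+07 s/yr = 1.095e+09 m³/yr.
Steady-state CSTR mass balance: W = Q·C + k·V·C, so C = W/(Q + kV).
Q + kV = 1.095e+09 + 30·9.01e+06 = 1.365e+09 m³/yr.
C = 211/1.365e+09 = 1.545e-07 kg/m³ = 0.0001545 mg/L = 0.1545 µg/L.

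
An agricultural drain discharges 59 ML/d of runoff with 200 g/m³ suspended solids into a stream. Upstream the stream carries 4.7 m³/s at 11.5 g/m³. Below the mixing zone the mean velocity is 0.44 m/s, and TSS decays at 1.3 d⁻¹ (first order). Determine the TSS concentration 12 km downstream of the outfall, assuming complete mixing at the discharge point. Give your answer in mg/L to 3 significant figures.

23.5 mg/L

59 ML/d = 0.6829 m³/s.
After complete mixing, C₀ = (0.6829·200 + 4.7·11.5) / 5.383 = 35.41 mg/L.
Travel time t = 1.2e+04 m / 0.44 m/s = 2.727e+04 s = 0.3157 d.
C = 35.41·exp(−1.3·0.3157) = 35.41·0.6634 = 23.49 mg/L.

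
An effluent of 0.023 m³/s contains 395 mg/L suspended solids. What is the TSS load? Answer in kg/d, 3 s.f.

785 kg/d

Mass flux = Q·C = 0.023 m³/s × 395 g/m³ = 9.085 g/s.
= 9.085 g/s × 86.4 = 784.9 kg/d.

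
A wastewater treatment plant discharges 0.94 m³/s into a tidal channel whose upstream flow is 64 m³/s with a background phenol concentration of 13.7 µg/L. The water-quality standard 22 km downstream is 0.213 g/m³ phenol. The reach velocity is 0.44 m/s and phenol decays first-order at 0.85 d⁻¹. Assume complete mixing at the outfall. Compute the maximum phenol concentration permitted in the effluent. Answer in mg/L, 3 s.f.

23.1 mg/L

13.7 µg/L = 0.0137 mg/L.
Travel time to the compliance point: t = 2.2e+04/0.44 = 5e+04 s = 0.5787 d; decay factor exp(−0.85·0.5787) = 0.6115.
So the concentration just after mixing may be at most 0.213/0.6115 = 0.3483 mg/L.
Mass balance: 0.3483·64.94 = 0.94·Cₑ + 64·0.0137.
Cₑ = (22.62 − 0.8768) / 0.94 = 23.13 mg/L.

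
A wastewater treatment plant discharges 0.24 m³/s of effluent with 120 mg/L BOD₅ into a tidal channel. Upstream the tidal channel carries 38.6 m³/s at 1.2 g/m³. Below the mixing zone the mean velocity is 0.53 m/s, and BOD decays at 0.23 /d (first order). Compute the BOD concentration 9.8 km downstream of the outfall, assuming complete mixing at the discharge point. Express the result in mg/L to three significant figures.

After complete mixing, C₀ = (0.24·120 + 38.6·1.2) / 38.84 = 1.934 mg/L.
Travel time t = 9800 m / 0.53 m/s = 1.849e+04 s = 0.214 d.
C = 1.934·exp(−0.23·0.214) = 1.934·0.952 = 1.841 mg/L.

1.84 mg/L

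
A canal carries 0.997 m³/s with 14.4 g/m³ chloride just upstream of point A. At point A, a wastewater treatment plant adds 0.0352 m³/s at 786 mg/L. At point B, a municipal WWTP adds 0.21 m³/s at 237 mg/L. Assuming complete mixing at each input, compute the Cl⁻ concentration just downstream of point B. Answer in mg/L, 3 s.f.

73.9 mg/L

After input A: C = (0.997·14.4 + 0.0352·786) / 1.032 = 40.71 mg/L.
After input B: C = (1.032·40.71 + 0.21·237) / 1.242 = 73.9 mg/L.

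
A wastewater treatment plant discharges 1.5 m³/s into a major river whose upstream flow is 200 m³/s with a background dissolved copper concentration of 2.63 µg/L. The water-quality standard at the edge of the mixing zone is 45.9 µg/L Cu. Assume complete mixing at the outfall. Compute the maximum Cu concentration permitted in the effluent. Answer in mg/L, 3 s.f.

5.82 mg/L

2.63 µg/L = 0.00263 mg/L.
45.9 µg/L = 0.0459 mg/L.
Mass balance: 0.0459·201.5 = 1.5·Cₑ + 200·0.00263.
Cₑ = (9.249 − 0.526) / 1.5 = 5.815 mg/L.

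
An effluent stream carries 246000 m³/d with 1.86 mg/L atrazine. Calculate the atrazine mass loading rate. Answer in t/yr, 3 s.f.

167 t/yr

246000 m³/d = 2.847 m³/s.
Mass flux = Q·C = 2.847 m³/s × 1.86 g/m³ = 5.296 g/s.
= 5.296 g/s × 31.56 = 167.1 t/yr.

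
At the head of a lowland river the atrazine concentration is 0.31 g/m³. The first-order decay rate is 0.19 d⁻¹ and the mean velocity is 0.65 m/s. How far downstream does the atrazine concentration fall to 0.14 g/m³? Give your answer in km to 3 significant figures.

235 km

From C = C₀·e^(−kt), t = ln(C₀/C)/k = ln(0.31/0.14)/0.19 = 0.7949/0.19 = 4.184 d.
Distance = v·t = 0.65 m/s × 3.615e+05 s = 2.35e+05 m = 235 km.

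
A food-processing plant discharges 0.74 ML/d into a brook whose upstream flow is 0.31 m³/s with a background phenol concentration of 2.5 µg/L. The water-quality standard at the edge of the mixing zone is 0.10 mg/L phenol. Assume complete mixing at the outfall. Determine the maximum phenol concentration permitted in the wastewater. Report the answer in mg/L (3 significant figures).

0.74 ML/d = 0.008565 m³/s.
2.5 µg/L = 0.0025 mg/L.
Mass balance: 0.1·0.3186 = 0.008565·Cₑ + 0.31·0.0025.
Cₑ = (0.03186 − 0.000775) / 0.008565 = 3.629 mg/L.

3.63 mg/L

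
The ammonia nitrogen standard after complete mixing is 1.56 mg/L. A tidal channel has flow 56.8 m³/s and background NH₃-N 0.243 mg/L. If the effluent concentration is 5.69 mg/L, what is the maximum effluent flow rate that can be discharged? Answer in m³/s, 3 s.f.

18.1 m³/s

Mass balance at complete mixing: C_std·(Q_w + Q_r) = Q_w·C_e + Q_r·C_b.
Rearranging, Q_w = Q_r·(C_std − C_b)/(C_e − C_std) = 56.8·(1.56 − 0.243) / (5.69 − 1.56) = 18.11 m³/s.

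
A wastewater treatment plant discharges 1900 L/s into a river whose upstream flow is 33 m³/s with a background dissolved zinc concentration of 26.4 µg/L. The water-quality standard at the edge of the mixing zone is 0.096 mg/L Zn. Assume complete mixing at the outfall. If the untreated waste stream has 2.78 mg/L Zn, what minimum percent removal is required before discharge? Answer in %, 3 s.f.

1900 L/s = 1.9 m³/s.
26.4 µg/L = 0.0264 mg/L.
Mass balance: 0.096·34.9 = 1.9·Cₑ + 33·0.0264.
Cₑ = (3.35 − 0.8712) / 1.9 = 1.305 mg/L.
Required removal = 1 − 1.305/2.78 = 53.06 %.

53.1 %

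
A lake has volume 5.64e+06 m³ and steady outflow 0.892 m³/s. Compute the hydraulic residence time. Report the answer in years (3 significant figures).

Q = 0.892 m³/s × 3.156e+07 s/yr = 2.815e+07 m³/yr.
Hydraulic residence time τ = V/Q = 5.64e+06/2.815e+07 = 0.2004 yr.

0.200 yr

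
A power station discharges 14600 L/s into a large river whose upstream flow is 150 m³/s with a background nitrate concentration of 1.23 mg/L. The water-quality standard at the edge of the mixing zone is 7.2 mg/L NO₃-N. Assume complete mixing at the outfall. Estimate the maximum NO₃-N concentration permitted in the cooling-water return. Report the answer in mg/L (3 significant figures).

68.5 mg/L

14600 L/s = 14.6 m³/s.
Mass balance: 7.2·164.6 = 14.6·Cₑ + 150·1.23.
Cₑ = (1185 − 184.5) / 14.6 = 68.54 mg/L.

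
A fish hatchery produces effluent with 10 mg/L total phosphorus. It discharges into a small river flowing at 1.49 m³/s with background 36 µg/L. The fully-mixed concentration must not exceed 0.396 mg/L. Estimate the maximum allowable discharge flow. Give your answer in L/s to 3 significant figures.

36 µg/L = 0.036 mg/L.
Mass balance at complete mixing: C_std·(Q_w + Q_r) = Q_w·C_e + Q_r·C_b.
Rearranging, Q_w = Q_r·(C_std − C_b)/(C_e − C_std) = 1.49·(0.396 − 0.036) / (10 − 0.396) = 0.05585 m³/s.
= 55.85 L/s.

55.9 L/s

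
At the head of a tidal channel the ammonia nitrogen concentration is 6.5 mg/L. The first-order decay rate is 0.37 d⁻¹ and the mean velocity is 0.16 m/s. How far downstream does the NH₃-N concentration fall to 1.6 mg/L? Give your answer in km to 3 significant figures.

From C = C₀·e^(−kt), t = ln(C₀/C)/k = ln(6.5/1.6)/0.37 = 1.402/0.37 = 3.789 d.
Distance = v·t = 0.16 m/s × 3.273e+05 s = 5.237e+04 m = 52.37 km.

52.4 km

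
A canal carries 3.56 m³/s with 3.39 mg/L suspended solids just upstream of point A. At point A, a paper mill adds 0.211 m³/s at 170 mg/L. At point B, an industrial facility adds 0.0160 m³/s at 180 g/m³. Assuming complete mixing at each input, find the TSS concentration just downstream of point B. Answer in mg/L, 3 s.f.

After input A: C = (3.56·3.39 + 0.211·170) / 3.771 = 12.71 mg/L.
After input B: C = (3.771·12.71 + 0.016·180) / 3.787 = 13.42 mg/L.

13.4 mg/L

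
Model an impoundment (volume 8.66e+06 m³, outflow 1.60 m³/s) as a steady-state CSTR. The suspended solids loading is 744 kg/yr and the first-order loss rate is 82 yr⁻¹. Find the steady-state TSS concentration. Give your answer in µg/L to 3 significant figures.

0.978 µg/L

Outflow Q = 1.60 m³/s × 3.156e+07 s/yr = 5.049e+07 m³/yr.
Steady-state CSTR mass balance: W = Q·C + k·V·C, so C = W/(Q + kV).
Q + kV = 5.049e+07 + 82·8.66e+06 = 7.606e+08 m³/yr.
C = 744/7.606e+08 = 9.782e-07 kg/m³ = 0.0009782 mg/L = 0.9782 µg/L.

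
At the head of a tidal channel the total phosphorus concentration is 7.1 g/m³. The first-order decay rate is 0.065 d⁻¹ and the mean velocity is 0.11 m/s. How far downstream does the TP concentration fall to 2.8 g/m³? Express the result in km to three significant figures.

From C = C₀·e^(−kt), t = ln(C₀/C)/k = ln(7.1/2.8)/0.065 = 0.9305/0.065 = 14.32 d.
Distance = v·t = 0.11 m/s × 1.237e+06 s = 1.36e+05 m = 136 km.

136 km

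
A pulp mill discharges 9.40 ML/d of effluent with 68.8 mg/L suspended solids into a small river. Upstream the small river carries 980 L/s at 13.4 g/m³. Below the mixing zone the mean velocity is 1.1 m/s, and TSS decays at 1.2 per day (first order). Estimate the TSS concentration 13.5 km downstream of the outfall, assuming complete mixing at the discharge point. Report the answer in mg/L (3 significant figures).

16.0 mg/L

9.40 ML/d = 0.1088 m³/s.
980 L/s = 0.98 m³/s.
After complete mixing, C₀ = (0.1088·68.8 + 0.98·13.4) / 1.089 = 18.94 mg/L.
Travel time t = 1.35e+04 m / 1.1 m/s = 1.227e+04 s = 0.142 d.
C = 18.94·exp(−1.2·0.142) = 18.94·0.8433 = 15.97 mg/L.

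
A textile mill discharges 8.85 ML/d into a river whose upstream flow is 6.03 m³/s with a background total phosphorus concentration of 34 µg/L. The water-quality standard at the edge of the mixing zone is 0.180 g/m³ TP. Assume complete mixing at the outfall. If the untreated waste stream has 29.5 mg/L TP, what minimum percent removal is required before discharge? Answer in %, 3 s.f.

70.3 %

8.85 ML/d = 0.1024 m³/s.
34 µg/L = 0.034 mg/L.
Mass balance: 0.18·6.132 = 0.1024·Cₑ + 6.03·0.034.
Cₑ = (1.104 − 0.205) / 0.1024 = 8.775 mg/L.
Required removal = 1 − 8.775/29.5 = 70.25 %.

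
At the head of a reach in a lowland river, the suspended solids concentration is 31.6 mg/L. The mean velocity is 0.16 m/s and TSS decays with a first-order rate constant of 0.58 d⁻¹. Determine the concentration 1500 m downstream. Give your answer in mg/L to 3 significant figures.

Travel time t = 1500 m / 0.16 m/s = 1500/0.16 = 9375 s = 0.1085 d.
First-order decay: C = 31.6·exp(−0.58·0.1085) = 31.6·0.939 = 29.67 mg/L.

29.7 mg/L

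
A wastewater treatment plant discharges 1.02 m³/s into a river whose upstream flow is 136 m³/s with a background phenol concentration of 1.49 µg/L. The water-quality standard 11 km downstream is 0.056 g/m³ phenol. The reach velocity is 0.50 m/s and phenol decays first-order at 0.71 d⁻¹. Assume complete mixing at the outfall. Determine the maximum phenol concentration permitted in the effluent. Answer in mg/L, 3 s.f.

8.81 mg/L

1.49 µg/L = 0.00149 mg/L.
Travel time to the compliance point: t = 1.1e+04/0.50 = 2.2e+04 s = 0.2546 d; decay factor exp(−0.71·0.2546) = 0.8346.
So the concentration just after mixing may be at most 0.056/0.8346 = 0.0671 mg/L.
Mass balance: 0.0671·137 = 1.02·Cₑ + 136·0.00149.
Cₑ = (9.194 − 0.2026) / 1.02 = 8.815 mg/L.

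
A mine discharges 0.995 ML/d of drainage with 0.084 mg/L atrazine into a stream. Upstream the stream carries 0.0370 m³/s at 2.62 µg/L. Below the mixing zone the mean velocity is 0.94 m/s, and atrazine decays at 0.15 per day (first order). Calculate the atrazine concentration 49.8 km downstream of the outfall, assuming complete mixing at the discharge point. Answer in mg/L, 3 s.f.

0.0200 mg/L

0.995 ML/d = 0.01152 m³/s.
2.62 µg/L = 0.00262 mg/L.
After complete mixing, C₀ = (0.01152·0.084 + 0.037·0.00262) / 0.04852 = 0.02194 mg/L.
Travel time t = 4.98e+04 m / 0.94 m/s = 5.298e+04 s = 0.6132 d.
C = 0.02194·exp(−0.15·0.6132) = 0.02194·0.9121 = 0.02001 mg/L.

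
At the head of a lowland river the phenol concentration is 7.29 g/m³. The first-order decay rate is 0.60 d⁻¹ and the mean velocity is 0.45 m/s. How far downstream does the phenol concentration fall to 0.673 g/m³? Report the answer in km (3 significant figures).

154 km

From C = C₀·e^(−kt), t = ln(C₀/C)/k = ln(7.29/0.673)/0.60 = 2.383/0.60 = 3.971 d.
Distance = v·t = 0.45 m/s × 3.431e+05 s = 1.544e+05 m = 154.4 km.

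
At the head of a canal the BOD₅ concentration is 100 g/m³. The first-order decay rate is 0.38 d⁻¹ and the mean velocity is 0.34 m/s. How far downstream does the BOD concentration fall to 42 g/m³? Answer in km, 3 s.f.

67.1 km

From C = C₀·e^(−kt), t = ln(C₀/C)/k = ln(100/42)/0.38 = 0.8675/0.38 = 2.283 d.
Distance = v·t = 0.34 m/s × 1.972e+05 s = 6.706e+04 m = 67.06 km.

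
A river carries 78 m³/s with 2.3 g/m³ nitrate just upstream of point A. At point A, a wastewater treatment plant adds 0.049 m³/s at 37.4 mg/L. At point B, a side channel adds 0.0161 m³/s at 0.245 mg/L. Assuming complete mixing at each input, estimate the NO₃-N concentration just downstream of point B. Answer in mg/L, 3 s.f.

After input A: C = (78·2.3 + 0.049·37.4) / 78.05 = 2.322 mg/L.
After input B: C = (78.05·2.322 + 0.0161·0.245) / 78.07 = 2.322 mg/L.

2.32 mg/L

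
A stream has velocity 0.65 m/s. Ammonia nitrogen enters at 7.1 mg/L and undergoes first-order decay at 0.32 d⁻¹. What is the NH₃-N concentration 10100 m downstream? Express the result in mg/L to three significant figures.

6.70 mg/L

Travel time t = 10100 m / 0.65 m/s = 1.01e+04/0.65 = 1.554e+04 s = 0.1798 d.
First-order decay: C = 7.1·exp(−0.32·0.1798) = 7.1·0.9441 = 6.703 mg/L.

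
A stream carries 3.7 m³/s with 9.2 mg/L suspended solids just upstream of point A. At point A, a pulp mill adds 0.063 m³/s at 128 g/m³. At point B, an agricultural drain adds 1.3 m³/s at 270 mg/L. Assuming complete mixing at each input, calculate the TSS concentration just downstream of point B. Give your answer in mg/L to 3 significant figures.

After input A: C = (3.7·9.2 + 0.063·128) / 3.763 = 11.19 mg/L.
After input B: C = (3.763·11.19 + 1.3·270) / 5.063 = 77.64 mg/L.

77.6 mg/L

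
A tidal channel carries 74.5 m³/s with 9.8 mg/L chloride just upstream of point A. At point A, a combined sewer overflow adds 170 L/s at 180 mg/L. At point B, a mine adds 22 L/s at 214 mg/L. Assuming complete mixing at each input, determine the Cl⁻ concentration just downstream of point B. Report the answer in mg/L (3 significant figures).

10.2 mg/L

170 L/s = 0.17 m³/s.
After input A: C = (74.5·9.8 + 0.17·180) / 74.67 = 10.19 mg/L.
22 L/s = 0.022 m³/s.
After input B: C = (74.67·10.19 + 0.022·214) / 74.69 = 10.25 mg/L.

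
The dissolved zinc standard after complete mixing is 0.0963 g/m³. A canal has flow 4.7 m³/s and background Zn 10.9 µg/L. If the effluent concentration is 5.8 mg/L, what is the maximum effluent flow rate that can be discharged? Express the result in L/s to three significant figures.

70.4 L/s

10.9 µg/L = 0.0109 mg/L.
Mass balance at complete mixing: C_std·(Q_w + Q_r) = Q_w·C_e + Q_r·C_b.
Rearranging, Q_w = Q_r·(C_std − C_b)/(C_e − C_std) = 4.7·(0.0963 − 0.0109) / (5.8 − 0.0963) = 0.07037 m³/s.
= 70.37 L/s.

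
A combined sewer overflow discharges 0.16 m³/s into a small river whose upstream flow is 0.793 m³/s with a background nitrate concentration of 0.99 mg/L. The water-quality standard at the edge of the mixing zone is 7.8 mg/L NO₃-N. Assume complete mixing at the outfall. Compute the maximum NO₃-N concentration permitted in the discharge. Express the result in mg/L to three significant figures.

41.6 mg/L

Mass balance: 7.8·0.953 = 0.16·Cₑ + 0.793·0.99.
Cₑ = (7.433 − 0.7851) / 0.16 = 41.55 mg/L.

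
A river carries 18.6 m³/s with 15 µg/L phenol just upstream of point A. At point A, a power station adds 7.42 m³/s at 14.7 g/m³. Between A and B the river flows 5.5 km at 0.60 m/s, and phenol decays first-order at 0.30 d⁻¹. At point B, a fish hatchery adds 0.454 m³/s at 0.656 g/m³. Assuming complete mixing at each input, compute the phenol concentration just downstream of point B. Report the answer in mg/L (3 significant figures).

15 µg/L = 0.015 mg/L.
After input A: C = (18.6·0.015 + 7.42·14.7) / 26.02 = 4.203 mg/L.
Over the 5.5 km reach to input B (t = 9167 s = 0.1061 d), decay gives C = 4.203·exp(−0.30·0.1061) = 4.071 mg/L.
After input B: C = (26.02·4.071 + 0.454·0.656) / 26.47 = 4.012 mg/L.

4.01 mg/L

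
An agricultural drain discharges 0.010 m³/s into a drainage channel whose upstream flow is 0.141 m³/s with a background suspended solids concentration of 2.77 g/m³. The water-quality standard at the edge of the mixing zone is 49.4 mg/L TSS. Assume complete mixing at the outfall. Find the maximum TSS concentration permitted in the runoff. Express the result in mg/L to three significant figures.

Mass balance: 49.4·0.151 = 0.01·Cₑ + 0.141·2.77.
Cₑ = (7.459 − 0.3906) / 0.01 = 706.9 mg/L.

707 mg/L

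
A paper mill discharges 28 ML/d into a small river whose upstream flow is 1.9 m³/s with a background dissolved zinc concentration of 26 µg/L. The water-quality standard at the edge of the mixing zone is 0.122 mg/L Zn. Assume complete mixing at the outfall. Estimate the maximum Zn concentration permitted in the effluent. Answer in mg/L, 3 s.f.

0.685 mg/L

28 ML/d = 0.3241 m³/s.
26 µg/L = 0.026 mg/L.
Mass balance: 0.122·2.224 = 0.3241·Cₑ + 1.9·0.026.
Cₑ = (0.2713 − 0.0494) / 0.3241 = 0.6848 mg/L.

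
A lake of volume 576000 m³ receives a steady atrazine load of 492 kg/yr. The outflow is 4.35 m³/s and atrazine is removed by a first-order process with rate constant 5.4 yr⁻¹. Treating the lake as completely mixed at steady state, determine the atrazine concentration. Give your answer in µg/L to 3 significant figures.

Outflow Q = 4.35 m³/s × 3.156e+07 s/yr = 1.373e+08 m³/yr.
Steady-state CSTR mass balance: W = Q·C + k·V·C, so C = W/(Q + kV).
Q + kV = 1.373e+08 + 5.4·576000 = 1.404e+08 m³/yr.
C = 492/1.404e+08 = 3.505e-06 kg/m³ = 0.003505 mg/L = 3.505 µg/L.

3.50 µg/L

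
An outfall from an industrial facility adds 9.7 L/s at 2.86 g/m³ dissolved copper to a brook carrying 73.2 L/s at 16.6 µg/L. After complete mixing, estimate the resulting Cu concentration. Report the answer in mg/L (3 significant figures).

0.349 mg/L

9.7 L/s = 0.0097 m³/s.
73.2 L/s = 0.0732 m³/s.
16.6 µg/L = 0.0166 mg/L.
Conservation of mass across the mixing zone: C = (0.0097·2.86 + 0.0732·0.0166) / (0.0097 + 0.0732) = 0.02896/0.0829 = 0.3493 mg/L.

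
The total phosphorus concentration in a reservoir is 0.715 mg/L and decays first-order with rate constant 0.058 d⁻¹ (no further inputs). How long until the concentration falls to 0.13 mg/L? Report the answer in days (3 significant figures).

t = ln(C₀/C)/k = ln(0.715/0.13)/0.058 = 1.705/0.058 = 29.39 d.

29.4 d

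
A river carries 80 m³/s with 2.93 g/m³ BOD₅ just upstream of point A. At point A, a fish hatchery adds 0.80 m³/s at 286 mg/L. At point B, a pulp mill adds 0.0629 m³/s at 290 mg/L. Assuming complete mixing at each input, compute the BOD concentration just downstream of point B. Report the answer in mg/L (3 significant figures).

5.95 mg/L

After input A: C = (80·2.93 + 0.8·286) / 80.8 = 5.733 mg/L.
After input B: C = (80.8·5.733 + 0.0629·290) / 80.86 = 5.954 mg/L.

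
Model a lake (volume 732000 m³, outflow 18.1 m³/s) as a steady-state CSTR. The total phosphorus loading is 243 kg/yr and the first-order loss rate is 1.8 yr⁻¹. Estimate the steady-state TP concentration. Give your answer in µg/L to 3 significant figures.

0.424 µg/L

Outflow Q = 18.1 m³/s × 3.156e+07 s/yr = 5.712e+08 m³/yr.
Steady-state CSTR mass balance: W = Q·C + k·V·C, so C = W/(Q + kV).
Q + kV = 5.712e+08 + 1.8·732000 = 5.725e+08 m³/yr.
C = 243/5.725e+08 = 4.244e-07 kg/m³ = 0.0004244 mg/L = 0.4244 µg/L.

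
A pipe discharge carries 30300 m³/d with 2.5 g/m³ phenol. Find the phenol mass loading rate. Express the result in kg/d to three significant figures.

75.8 kg/d

30300 m³/d = 0.3507 m³/s.
Mass flux = Q·C = 0.3507 m³/s × 2.5 g/m³ = 0.8767 g/s.
= 0.8767 g/s × 86.4 = 75.75 kg/d.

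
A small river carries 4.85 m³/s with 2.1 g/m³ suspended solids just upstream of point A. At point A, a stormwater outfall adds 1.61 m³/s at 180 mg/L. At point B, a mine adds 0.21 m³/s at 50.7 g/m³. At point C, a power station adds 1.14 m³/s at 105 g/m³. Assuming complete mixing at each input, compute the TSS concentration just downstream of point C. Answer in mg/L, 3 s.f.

After input A: C = (4.85·2.1 + 1.61·180) / 6.46 = 46.44 mg/L.
After input B: C = (6.46·46.44 + 0.21·50.7) / 6.67 = 46.57 mg/L.
After input C: C = (6.67·46.57 + 1.14·105) / 7.81 = 55.1 mg/L.

55.1 mg/L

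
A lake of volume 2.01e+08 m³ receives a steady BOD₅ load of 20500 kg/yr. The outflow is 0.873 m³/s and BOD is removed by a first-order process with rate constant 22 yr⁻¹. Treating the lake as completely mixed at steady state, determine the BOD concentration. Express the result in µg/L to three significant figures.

Outflow Q = 0.873 m³/s × 3.156e+07 s/yr = 2.755e+07 m³/yr.
Steady-state CSTR mass balance: W = Q·C + k·V·C, so C = W/(Q + kV).
Q + kV = 2.755e+07 + 22·2.01e+08 = 4.45e+09 m³/yr.
C = 20500/4.45e+09 = 4.607e-06 kg/m³ = 0.004607 mg/L = 4.607 µg/L.

4.61 µg/L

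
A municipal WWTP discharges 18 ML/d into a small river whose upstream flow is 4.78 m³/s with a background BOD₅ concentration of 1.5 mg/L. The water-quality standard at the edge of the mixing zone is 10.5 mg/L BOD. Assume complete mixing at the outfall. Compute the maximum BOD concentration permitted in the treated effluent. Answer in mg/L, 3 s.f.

217 mg/L

18 ML/d = 0.2083 m³/s.
Mass balance: 10.5·4.988 = 0.2083·Cₑ + 4.78·1.5.
Cₑ = (52.38 − 7.17) / 0.2083 = 217 mg/L.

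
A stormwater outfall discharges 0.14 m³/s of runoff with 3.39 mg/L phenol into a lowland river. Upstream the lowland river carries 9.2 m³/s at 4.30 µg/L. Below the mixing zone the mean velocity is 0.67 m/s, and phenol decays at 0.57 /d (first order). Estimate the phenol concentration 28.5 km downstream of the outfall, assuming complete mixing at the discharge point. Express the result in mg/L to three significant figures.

0.0416 mg/L

4.30 µg/L = 0.0043 mg/L.
After complete mixing, C₀ = (0.14·3.39 + 9.2·0.0043) / 9.34 = 0.05505 mg/L.
Travel time t = 2.85e+04 m / 0.67 m/s = 4.254e+04 s = 0.4923 d.
C = 0.05505·exp(−0.57·0.4923) = 0.05505·0.7553 = 0.04158 mg/L.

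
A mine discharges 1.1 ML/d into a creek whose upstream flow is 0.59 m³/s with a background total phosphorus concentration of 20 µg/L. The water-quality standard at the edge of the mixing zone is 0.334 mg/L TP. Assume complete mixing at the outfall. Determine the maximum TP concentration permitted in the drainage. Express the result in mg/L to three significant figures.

1.1 ML/d = 0.01273 m³/s.
20 µg/L = 0.02 mg/L.
Mass balance: 0.334·0.6027 = 0.01273·Cₑ + 0.59·0.02.
Cₑ = (0.2013 − 0.0118) / 0.01273 = 14.89 mg/L.

14.9 mg/L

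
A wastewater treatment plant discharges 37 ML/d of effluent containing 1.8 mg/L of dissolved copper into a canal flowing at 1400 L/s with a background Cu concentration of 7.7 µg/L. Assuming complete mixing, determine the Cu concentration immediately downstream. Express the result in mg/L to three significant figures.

37 ML/d = 0.4282 m³/s.
1400 L/s = 1.4 m³/s.
7.7 µg/L = 0.0077 mg/L.
Conservation of mass across the mixing zone: C = (0.4282·1.8 + 1.4·0.0077) / (0.4282 + 1.4) = 0.7816/1.828 = 0.4275 mg/L.

0.428 mg/L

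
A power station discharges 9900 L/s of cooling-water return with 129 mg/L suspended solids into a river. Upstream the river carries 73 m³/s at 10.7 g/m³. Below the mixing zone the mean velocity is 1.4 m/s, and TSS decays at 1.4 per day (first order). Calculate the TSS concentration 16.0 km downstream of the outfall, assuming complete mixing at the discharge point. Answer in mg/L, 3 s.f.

20.6 mg/L

9900 L/s = 9.9 m³/s.
After complete mixing, C₀ = (9.9·129 + 73·10.7) / 82.9 = 24.83 mg/L.
Travel time t = 1.6e+04 m / 1.4 m/s = 1.143e+04 s = 0.1323 d.
C = 24.83·exp(−1.4·0.1323) = 24.83·0.831 = 20.63 mg/L.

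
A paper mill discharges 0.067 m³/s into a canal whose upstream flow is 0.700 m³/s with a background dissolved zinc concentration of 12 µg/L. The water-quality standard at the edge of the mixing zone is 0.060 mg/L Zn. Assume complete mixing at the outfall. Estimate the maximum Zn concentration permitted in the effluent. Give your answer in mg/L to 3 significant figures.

12 µg/L = 0.012 mg/L.
Mass balance: 0.06·0.767 = 0.067·Cₑ + 0.7·0.012.
Cₑ = (0.04602 − 0.0084) / 0.067 = 0.5615 mg/L.

0.561 mg/L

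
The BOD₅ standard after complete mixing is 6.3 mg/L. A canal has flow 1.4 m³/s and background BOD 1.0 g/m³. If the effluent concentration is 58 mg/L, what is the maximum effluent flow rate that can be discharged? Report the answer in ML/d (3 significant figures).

12.4 ML/d

Mass balance at complete mixing: C_std·(Q_w + Q_r) = Q_w·C_e + Q_r·C_b.
Rearranging, Q_w = Q_r·(C_std − C_b)/(C_e − C_std) = 1.4·(6.3 − 1) / (58 − 6.3) = 0.1435 m³/s.
= 12.4 ML/d.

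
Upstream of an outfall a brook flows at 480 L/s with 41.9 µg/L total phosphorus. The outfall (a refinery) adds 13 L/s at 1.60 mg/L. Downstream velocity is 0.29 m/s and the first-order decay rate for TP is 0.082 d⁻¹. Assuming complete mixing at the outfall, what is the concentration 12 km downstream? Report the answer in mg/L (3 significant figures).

13 L/s = 0.013 m³/s.
480 L/s = 0.48 m³/s.
41.9 µg/L = 0.0419 mg/L.
After complete mixing, C₀ = (0.013·1.6 + 0.48·0.0419) / 0.493 = 0.08299 mg/L.
Travel time t = 1.2e+04 m / 0.29 m/s = 4.138e+04 s = 0.4789 d.
C = 0.08299·exp(−0.082·0.4789) = 0.08299·0.9615 = 0.07979 mg/L.

0.0798 mg/L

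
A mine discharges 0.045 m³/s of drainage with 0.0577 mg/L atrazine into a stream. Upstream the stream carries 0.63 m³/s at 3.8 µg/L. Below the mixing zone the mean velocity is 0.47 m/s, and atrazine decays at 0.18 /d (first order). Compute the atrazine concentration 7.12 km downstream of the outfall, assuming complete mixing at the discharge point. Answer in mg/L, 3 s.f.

3.8 µg/L = 0.0038 mg/L.
After complete mixing, C₀ = (0.045·0.0577 + 0.63·0.0038) / 0.675 = 0.007393 mg/L.
Travel time t = 7120 m / 0.47 m/s = 1.515e+04 s = 0.1753 d.
C = 0.007393·exp(−0.18·0.1753) = 0.007393·0.9689 = 0.007164 mg/L.

0.00716 mg/L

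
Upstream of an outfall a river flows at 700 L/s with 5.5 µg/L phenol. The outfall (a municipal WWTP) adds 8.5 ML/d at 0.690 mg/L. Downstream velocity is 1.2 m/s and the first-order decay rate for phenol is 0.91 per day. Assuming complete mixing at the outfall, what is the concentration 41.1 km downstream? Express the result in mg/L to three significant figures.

0.0626 mg/L

8.5 ML/d = 0.09838 m³/s.
700 L/s = 0.7 m³/s.
5.5 µg/L = 0.0055 mg/L.
After complete mixing, C₀ = (0.09838·0.69 + 0.7·0.0055) / 0.7984 = 0.08985 mg/L.
Travel time t = 4.11e+04 m / 1.2 m/s = 3.425e+04 s = 0.3964 d.
C = 0.08985·exp(−0.91·0.3964) = 0.08985·0.6972 = 0.06264 mg/L.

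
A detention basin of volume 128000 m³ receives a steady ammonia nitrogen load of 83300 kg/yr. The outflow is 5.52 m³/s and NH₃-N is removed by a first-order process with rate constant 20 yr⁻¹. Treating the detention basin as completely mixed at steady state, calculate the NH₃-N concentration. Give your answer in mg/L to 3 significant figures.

0.471 mg/L

Outflow Q = 5.52 m³/s × 3.156e+07 s/yr = 1.742e+08 m³/yr.
Steady-state CSTR mass balance: W = Q·C + k·V·C, so C = W/(Q + kV).
Q + kV = 1.742e+08 + 20·128000 = 1.768e+08 m³/yr.
C = 83300/1.768e+08 = 0.0004713 kg/m³ = 0.4713 mg/L.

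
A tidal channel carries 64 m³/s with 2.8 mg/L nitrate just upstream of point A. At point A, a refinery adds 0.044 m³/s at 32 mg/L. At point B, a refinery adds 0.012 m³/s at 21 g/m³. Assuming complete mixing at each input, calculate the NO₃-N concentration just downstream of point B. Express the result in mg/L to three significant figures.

After input A: C = (64·2.8 + 0.044·32) / 64.04 = 2.82 mg/L.
After input B: C = (64.04·2.82 + 0.012·21) / 64.06 = 2.823 mg/L.

2.82 mg/L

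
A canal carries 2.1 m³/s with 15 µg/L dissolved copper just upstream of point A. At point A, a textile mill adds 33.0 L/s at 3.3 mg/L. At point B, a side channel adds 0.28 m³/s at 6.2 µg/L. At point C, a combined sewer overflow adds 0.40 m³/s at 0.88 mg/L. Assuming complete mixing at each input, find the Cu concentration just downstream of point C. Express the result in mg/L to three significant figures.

15 µg/L = 0.015 mg/L.
33.0 L/s = 0.033 m³/s.
After input A: C = (2.1·0.015 + 0.033·3.3) / 2.133 = 0.06582 mg/L.
6.2 µg/L = 0.0062 mg/L.
After input B: C = (2.133·0.06582 + 0.28·0.0062) / 2.413 = 0.0589 mg/L.
After input C: C = (2.413·0.0589 + 0.4·0.88) / 2.813 = 0.1757 mg/L.

0.176 mg/L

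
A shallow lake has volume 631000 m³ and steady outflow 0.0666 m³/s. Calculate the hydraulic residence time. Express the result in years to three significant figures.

Q = 0.0666 m³/s × 3.156e+07 s/yr = 2.102e+06 m³/yr.
Hydraulic residence time τ = V/Q = 631000/2.102e+06 = 0.3002 yr.

0.300 yr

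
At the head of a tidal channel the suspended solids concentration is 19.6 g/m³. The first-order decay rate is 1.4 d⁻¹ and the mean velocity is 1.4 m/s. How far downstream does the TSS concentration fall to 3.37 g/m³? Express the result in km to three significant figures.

From C = C₀·e^(−kt), t = ln(C₀/C)/k = ln(19.6/3.37)/1.4 = 1.761/1.4 = 1.258 d.
Distance = v·t = 1.4 m/s × 1.087e+05 s = 1.521e+05 m = 152.1 km.

152 km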